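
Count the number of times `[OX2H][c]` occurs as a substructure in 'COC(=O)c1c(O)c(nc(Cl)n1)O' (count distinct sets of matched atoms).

[OX2H][c] is the SMARTS for a phenol: a hydroxyl oxygen attached to an aromatic carbon.
The molecule carries 2 separate instances of a hydroxyl group (-OH) meeting every constraint; each maps to a distinct set of atoms, giving 2 matches.

2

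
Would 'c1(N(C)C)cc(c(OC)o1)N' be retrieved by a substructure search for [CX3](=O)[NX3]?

No

The pattern [CX3](=O)[NX3] describes a carbonyl carbon bonded to a trivalent nitrogen — an amide.
The closest candidate here is a primary amino group (-NH2), but the -NH2 is not attached to a carbonyl carbon. No other fragment satisfies the full query, so there is no match.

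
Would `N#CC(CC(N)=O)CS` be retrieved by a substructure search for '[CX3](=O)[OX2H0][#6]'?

The pattern [CX3](=O)[OX2H0][#6] describes a carbonyl carbon bonded to an oxygen that is itself bonded to carbon (no H on that O) — an ester.
The closest candidate here is a primary amide (-C(=O)NH2), but the carbonyl is bonded to N, not to an O-C linkage. No other fragment satisfies the full query, so there is no match.

No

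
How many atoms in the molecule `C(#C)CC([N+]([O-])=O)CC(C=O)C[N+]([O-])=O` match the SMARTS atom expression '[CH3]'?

0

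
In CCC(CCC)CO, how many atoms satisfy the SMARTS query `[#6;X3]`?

0

The query [#6;X3] means: any carbon (aromatic or not) with three total connections.
Check the 8 heavy atoms by environment: 7× C (X4) → no; 1× O (X2) → no.
No environment satisfies the query, so 0 matching atoms.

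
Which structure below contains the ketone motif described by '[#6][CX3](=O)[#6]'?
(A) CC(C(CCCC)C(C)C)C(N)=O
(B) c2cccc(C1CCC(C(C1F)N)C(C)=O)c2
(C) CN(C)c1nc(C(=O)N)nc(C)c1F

[#6][CX3](=O)[#6] describes a carbonyl carbon (no H) flanked by two carbons (a ketone).
(A) has a primary amide (-C(=O)NH2) but one neighbour of the carbonyl carbon is N, not C.
(B) contains an acetyl/ketone group (-C(=O)CH3), which satisfies every atom and bond constraint.
(C) has a primary amide (-C(=O)NH2) but one neighbour of the carbonyl carbon is N, not C.
So the answer is (B).

B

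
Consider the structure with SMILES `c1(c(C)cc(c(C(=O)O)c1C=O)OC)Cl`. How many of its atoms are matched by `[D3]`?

6

The query [D3] means: atom with exactly three heavy-atom neighbours.
Check the 15 heavy atoms by environment: 5× c (aromatic, D3) → match; 1× c (aromatic, D2) → no; 1× O (D2) → no; 2× C (D1) → no; 1× C (D2) → no; 3× O (D1) → no; 1× C (D3) → match; 1× Cl (D1) → no.
Summing the matching environments: 5 + 1 = 6 matching atoms.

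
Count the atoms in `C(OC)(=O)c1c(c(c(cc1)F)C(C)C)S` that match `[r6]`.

Check the 15 heavy atoms by environment: 6× c (aromatic, in 6-ring) → match; 1× F (acyclic) → no; 5× C (acyclic) → no; 2× O (acyclic) → no; 1× S (acyclic) → no.
That gives 6 matching atoms.

6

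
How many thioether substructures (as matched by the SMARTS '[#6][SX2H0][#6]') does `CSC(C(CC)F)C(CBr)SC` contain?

2

[#6][SX2H0][#6] is the SMARTS for a thioether: an aliphatic sulfur bridging two carbons with no H on the sulfur.
The molecule carries 2 separate instances of a methylthio ether (-SCH3) meeting every constraint; each maps to a distinct set of atoms, giving 2 matches.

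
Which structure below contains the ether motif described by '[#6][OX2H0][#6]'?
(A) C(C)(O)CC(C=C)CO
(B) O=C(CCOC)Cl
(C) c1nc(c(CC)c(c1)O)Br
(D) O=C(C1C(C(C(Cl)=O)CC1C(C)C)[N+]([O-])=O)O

B

[#6][OX2H0][#6] describes an aliphatic oxygen bridging two carbons with no H on the oxygen (an ether).
(A) has a hydroxyl group (-OH) but the oxygen has H1, not H0 bridging two carbons.
(B) contains a methoxy ether (-OCH3), which satisfies every atom and bond constraint.
(C) has a hydroxyl group (-OH) but the oxygen has H1, not H0 bridging two carbons.
(D) has a carboxylic acid group (-C(=O)OH) but the -OH oxygen has H1; the =O is OX1, not OX2.
So the answer is (B).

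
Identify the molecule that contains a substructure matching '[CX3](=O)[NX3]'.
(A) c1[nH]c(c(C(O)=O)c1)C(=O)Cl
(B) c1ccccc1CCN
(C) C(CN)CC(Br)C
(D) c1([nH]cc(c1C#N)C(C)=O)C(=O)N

D

[CX3](=O)[NX3] describes a carbonyl carbon bonded to a trivalent nitrogen (an amide).
(A) has a carboxylic acid group (-C(=O)OH) but the carbonyl is bonded to O, not to an NX3 nitrogen.
(B) has a primary amino group (-NH2) but the -NH2 is not attached to a carbonyl carbon.
(C) has a primary amino group (-NH2) but the -NH2 is not attached to a carbonyl carbon.
(D) contains a primary amide (-C(=O)NH2), which satisfies every atom and bond constraint.
So the answer is (D).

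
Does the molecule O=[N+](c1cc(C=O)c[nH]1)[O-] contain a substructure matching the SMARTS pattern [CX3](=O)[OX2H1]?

No

The pattern [CX3](=O)[OX2H1] describes an sp2 carbon double-bonded to O and single-bonded to an -OH oxygen — a carboxylic acid.
The closest candidate here is an aldehyde (-CHO), but there is no singly-bonded oxygen on the carbonyl carbon. No other fragment satisfies the full query, so there is no match.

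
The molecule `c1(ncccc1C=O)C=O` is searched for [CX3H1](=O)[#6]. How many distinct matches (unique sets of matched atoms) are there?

[CX3H1](=O)[#6] is the SMARTS for an aldehyde: an sp2 carbon with one H, double-bonded to O and single-bonded to carbon.
The molecule carries 2 separate instances of an aldehyde (-CHO) meeting every constraint; each maps to a distinct set of atoms, giving 2 matches.

2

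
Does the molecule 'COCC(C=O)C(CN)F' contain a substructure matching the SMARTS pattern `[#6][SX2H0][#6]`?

No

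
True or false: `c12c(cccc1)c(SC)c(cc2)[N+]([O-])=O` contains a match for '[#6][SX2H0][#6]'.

True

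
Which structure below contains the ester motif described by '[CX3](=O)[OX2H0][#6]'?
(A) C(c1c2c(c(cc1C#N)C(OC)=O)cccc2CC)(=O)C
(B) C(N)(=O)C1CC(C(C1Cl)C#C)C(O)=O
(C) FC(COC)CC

A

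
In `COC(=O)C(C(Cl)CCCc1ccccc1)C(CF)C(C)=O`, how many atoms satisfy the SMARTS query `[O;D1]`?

The query [O;D1] means: aliphatic oxygen bonded to exactly one heavy atom.
Check the 22 heavy atoms by environment: 4× C (D2) → no; 5× C (D3) → no; 1× c (aromatic, D3) → no; 5× c (aromatic, D2) → no; 1× F (D1) → no; 2× O (D1) → match; 1× O (D2) → no; 2× C (D1) → no; 1× Cl (D1) → no.
That gives 2 matching atoms.

2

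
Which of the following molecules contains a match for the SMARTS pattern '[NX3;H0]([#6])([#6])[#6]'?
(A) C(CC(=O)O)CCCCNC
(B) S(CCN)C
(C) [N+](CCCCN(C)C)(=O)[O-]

C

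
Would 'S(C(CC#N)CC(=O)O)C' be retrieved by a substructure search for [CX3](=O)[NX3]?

No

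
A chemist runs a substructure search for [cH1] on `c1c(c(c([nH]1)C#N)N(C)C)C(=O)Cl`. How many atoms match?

Check the 13 heavy atoms by environment: 1× n (aromatic, H1) → no; 3× c (aromatic, H0) → no; 1× c (aromatic, H1) → match; 2× C (H0) → no; 2× N (H0) → no; 2× C (H3) → no; 1× O (H0) → no; 1× Cl (H0) → no.
That gives 1 matching atom.

1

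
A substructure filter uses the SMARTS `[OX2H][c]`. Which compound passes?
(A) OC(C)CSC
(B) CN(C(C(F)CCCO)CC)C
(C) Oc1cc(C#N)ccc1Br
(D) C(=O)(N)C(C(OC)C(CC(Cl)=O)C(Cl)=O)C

[OX2H][c] describes a hydroxyl oxygen attached to an aromatic carbon (a phenol).
(A) has a hydroxyl group (-OH) but the -OH is on an aliphatic carbon, not an aromatic c.
(B) has a hydroxyl group (-OH) but the -OH is on an aliphatic carbon, not an aromatic c.
(C) contains a hydroxyl group (-OH), which satisfies every atom and bond constraint.
(D) has a methoxy ether (-OCH3) but the oxygen has H0, not H1.
So the answer is (C).

C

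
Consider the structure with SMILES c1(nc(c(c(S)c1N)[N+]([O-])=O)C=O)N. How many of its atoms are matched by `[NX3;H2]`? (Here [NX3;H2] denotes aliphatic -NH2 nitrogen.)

2

Check the 14 heavy atoms by environment: 1× n (aromatic, H0, X2) → no; 5× c (aromatic, H0, X3) → no; 1× N (charge +1, H0, X3) → no; 1× O (charge -1, H0, X1) → no; 2× O (H0, X1) → no; 1× S (H1, X2) → no; 2× N (H2, X3) → match; 1× C (H1, X3) → no.
That gives 2 matching atoms.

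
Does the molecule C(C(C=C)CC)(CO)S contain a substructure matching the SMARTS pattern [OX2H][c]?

No

The pattern [OX2H][c] describes a hydroxyl oxygen attached to an aromatic carbon — a phenol.
The closest candidate here is a hydroxyl group (-OH), but the -OH is on an aliphatic carbon, not an aromatic c. No other fragment satisfies the full query, so there is no match.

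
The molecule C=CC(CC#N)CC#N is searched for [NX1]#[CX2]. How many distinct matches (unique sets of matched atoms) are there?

2

[NX1]#[CX2] is the SMARTS for a nitrile: a nitrogen triple-bonded to a two-connected carbon.
The molecule carries 2 separate instances of a nitrile (-C#N) meeting every constraint; each maps to a distinct set of atoms, giving 2 matches.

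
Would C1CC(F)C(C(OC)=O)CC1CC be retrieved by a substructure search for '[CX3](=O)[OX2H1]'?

The pattern [CX3](=O)[OX2H1] describes an sp2 carbon double-bonded to O and single-bonded to an -OH oxygen — a carboxylic acid.
The closest candidate here is a methyl-ester group (-C(=O)OCH3), but the singly-bonded O has no H (OX2H0, not OX2H1). No other fragment satisfies the full query, so there is no match.

No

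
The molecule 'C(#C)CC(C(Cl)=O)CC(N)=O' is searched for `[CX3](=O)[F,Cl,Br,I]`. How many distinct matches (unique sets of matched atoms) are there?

1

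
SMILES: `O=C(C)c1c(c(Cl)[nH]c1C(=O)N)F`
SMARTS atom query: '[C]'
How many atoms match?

3

The query [C] means: uppercase C matches aliphatic (non-aromatic) carbon only.
Check the 13 heavy atoms by environment: 1× n (aromatic) → no; 4× c (aromatic) → no; 3× C → match; 2× O → no; 1× N → no; 1× Cl → no; 1× F → no.
That gives 3 matching atoms.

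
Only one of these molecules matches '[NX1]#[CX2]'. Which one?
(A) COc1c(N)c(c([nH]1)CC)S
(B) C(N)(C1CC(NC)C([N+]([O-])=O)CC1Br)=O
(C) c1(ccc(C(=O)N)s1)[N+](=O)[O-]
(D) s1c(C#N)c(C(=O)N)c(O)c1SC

D

[NX1]#[CX2] describes a nitrogen triple-bonded to a two-connected carbon (a nitrile).
(A) has a primary amino group (-NH2) but the nitrogen is NX3 (three connections), not NX1 triple-bonded.
(B) has a primary amide (-C(=O)NH2) but the nitrogen is NX3, not NX1.
(C) has a nitro group (-[N+](=O)[O-]) but there is no C#N triple bond.
(D) contains a nitrile (-C#N), which satisfies every atom and bond constraint.
So the answer is (D).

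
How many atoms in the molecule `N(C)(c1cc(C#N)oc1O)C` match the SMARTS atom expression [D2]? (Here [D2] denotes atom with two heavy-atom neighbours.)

3

The query [D2] means: atom with exactly two heavy-atom neighbours.
Check the 11 heavy atoms by environment: 1× o (aromatic, D2) → match; 3× c (aromatic, D3) → no; 1× c (aromatic, D2) → match; 1× N (D3) → no; 2× C (D1) → no; 1× O (D1) → no; 1× C (D2) → match; 1× N (D1) → no.
Summing the matching environments: 1 + 1 + 1 = 3 matching atoms.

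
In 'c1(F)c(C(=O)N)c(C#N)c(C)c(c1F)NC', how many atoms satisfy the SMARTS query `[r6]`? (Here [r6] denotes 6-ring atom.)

Check the 16 heavy atoms by environment: 6× c (aromatic, in 6-ring) → match; 2× F (acyclic) → no; 4× C (acyclic) → no; 3× N (acyclic) → no; 1× O (acyclic) → no.
That gives 6 matching atoms.

6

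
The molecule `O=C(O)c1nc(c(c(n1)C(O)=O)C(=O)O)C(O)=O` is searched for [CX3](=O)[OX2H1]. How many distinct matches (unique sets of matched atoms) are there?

[CX3](=O)[OX2H1] is the SMARTS for a carboxylic acid: an sp2 carbon double-bonded to O and single-bonded to an -OH oxygen.
The molecule carries 4 separate instances of a carboxylic acid group (-C(=O)OH) meeting every constraint; each maps to a distinct set of atoms, giving 4 matches.

4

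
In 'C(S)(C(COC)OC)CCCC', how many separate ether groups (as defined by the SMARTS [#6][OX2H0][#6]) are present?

2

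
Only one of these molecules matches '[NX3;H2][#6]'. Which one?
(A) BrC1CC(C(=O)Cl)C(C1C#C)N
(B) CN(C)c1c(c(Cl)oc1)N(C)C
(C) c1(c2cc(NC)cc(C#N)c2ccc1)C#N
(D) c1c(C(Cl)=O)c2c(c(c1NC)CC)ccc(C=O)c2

A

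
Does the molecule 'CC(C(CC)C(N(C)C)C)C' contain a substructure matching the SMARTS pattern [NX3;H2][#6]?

No

The pattern [NX3;H2][#6] describes a trivalent nitrogen with two H attached to carbon — a primary amine.
The closest candidate here is a dimethylamino group (-N(CH3)2), but the nitrogen has H0, not H2. No other fragment satisfies the full query, so there is no match.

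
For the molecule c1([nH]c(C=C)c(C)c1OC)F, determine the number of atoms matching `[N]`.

The query [N] means: uppercase N matches aliphatic (non-aromatic) nitrogen only.
Check the 11 heavy atoms by environment: 1× n (aromatic) → no; 4× c (aromatic) → no; 1× F → no; 4× C → no; 1× O → no.
No environment satisfies the query, so 0 matching atoms.

0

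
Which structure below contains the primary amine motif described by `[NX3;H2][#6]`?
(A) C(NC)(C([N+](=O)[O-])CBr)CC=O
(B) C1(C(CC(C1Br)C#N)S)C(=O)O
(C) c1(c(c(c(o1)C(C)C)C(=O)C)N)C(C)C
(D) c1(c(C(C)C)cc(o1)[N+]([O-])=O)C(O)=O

C

[NX3;H2][#6] describes a trivalent nitrogen with two H attached to carbon (a primary amine).
(A) has a nitro group (-[N+](=O)[O-]) but the nitrogen is [N+] with no H, not NX3H2.
(B) has a nitrile (-C#N) but the nitrogen is NX1 (triple-bonded), not NX3 with two H.
(C) contains a primary amino group (-NH2), which satisfies every atom and bond constraint.
(D) has a nitro group (-[N+](=O)[O-]) but the nitrogen is [N+] with no H, not NX3H2.
So the answer is (C).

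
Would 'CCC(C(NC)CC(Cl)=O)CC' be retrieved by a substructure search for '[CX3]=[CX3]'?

The pattern [CX3]=[CX3] describes a non-aromatic C=C double bond between two sp2 carbons — an alkene.
The closest candidate here is an ethyl group (-CH2CH3), but its C-C bond is a single bond between CX4 carbons, not CX3=CX3. No other fragment satisfies the full query, so there is no match.

No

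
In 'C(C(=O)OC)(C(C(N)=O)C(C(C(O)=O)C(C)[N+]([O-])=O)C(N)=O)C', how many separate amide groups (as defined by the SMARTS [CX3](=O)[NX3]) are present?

2

[CX3](=O)[NX3] is the SMARTS for an amide: a carbonyl carbon bonded to a trivalent nitrogen.
The molecule carries 2 separate instances of a primary amide (-C(=O)NH2) meeting every constraint; each maps to a distinct set of atoms, giving 2 matches.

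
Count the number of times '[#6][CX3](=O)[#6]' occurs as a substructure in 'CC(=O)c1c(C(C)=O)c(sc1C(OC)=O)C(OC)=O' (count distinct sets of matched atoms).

2

[#6][CX3](=O)[#6] is the SMARTS for a ketone: a carbonyl carbon (no H) flanked by two carbons.
The molecule carries 2 separate instances of an acetyl/ketone group (-C(=O)CH3) meeting every constraint; each maps to a distinct set of atoms, giving 2 matches.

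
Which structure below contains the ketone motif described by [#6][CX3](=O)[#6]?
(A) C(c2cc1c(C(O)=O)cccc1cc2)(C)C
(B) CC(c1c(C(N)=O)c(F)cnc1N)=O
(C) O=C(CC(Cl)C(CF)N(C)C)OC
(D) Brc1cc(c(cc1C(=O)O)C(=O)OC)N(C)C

[#6][CX3](=O)[#6] describes a carbonyl carbon (no H) flanked by two carbons (a ketone).
(A) has a carboxylic acid group (-C(=O)OH) but one neighbour of the carbonyl carbon is O, not C.
(B) contains an acetyl/ketone group (-C(=O)CH3), which satisfies every atom and bond constraint.
(C) has a methyl-ester group (-C(=O)OCH3) but one neighbour of the carbonyl carbon is O, not C.
(D) has a carboxylic acid group (-C(=O)OH) but one neighbour of the carbonyl carbon is O, not C.
So the answer is (B).

B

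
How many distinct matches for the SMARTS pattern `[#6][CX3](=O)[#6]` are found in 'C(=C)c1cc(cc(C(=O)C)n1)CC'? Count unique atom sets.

[#6][CX3](=O)[#6] is the SMARTS for a ketone: a carbonyl carbon (no H) flanked by two carbons.
Exactly one fragment in the molecule meets all constraints, giving 1 match.

1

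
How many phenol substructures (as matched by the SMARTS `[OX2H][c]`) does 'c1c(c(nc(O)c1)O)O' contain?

3

[OX2H][c] is the SMARTS for a phenol: a hydroxyl oxygen attached to an aromatic carbon.
The molecule carries 3 separate instances of a hydroxyl group (-OH) meeting every constraint; each maps to a distinct set of atoms, giving 3 matches.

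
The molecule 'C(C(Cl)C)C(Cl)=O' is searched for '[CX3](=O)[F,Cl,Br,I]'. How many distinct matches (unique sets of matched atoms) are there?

1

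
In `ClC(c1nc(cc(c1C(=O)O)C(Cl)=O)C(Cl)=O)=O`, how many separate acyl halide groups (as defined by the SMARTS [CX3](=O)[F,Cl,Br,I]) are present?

3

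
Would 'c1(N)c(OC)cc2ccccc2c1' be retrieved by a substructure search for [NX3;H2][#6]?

Yes

The pattern [NX3;H2][#6] describes a trivalent nitrogen with two H attached to carbon — a primary amine.
The molecule carries a primary amino group (-NH2), whose atoms satisfy every constraint of the query, so the pattern matches.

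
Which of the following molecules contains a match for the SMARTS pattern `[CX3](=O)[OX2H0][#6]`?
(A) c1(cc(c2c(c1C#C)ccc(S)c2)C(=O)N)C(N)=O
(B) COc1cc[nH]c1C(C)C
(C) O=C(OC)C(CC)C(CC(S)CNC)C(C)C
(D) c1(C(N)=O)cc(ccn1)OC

C

[CX3](=O)[OX2H0][#6] describes a carbonyl carbon bonded to an oxygen that is itself bonded to carbon (no H on that O) (an ester).
(A) has a primary amide (-C(=O)NH2) but the carbonyl is bonded to N, not to an O-C linkage.
(B) has a methoxy ether (-OCH3) but the ether oxygen is not adjacent to a C=O carbon.
(C) contains a methyl-ester group (-C(=O)OCH3), which satisfies every atom and bond constraint.
(D) has a primary amide (-C(=O)NH2) but the carbonyl is bonded to N, not to an O-C linkage.
So the answer is (C).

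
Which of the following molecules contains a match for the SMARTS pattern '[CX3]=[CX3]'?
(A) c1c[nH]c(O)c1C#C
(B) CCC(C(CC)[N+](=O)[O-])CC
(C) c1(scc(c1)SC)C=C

[CX3]=[CX3] describes a non-aromatic C=C double bond between two sp2 carbons (an alkene).
(A) has an ethynyl group (-C#CH) but the C-C bond is a triple bond, not a double bond.
(B) has an ethyl group (-CH2CH3) but its C-C bond is a single bond between CX4 carbons, not CX3=CX3.
(C) contains a vinyl group (-CH=CH2), which satisfies every atom and bond constraint.
So the answer is (C).

C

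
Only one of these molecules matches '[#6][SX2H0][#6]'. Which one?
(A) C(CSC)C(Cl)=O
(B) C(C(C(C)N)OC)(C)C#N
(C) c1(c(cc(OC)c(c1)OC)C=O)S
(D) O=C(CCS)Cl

A

[#6][SX2H0][#6] describes an aliphatic sulfur bridging two carbons with no H on the sulfur (a thioether).
(A) contains a methylthio ether (-SCH3), which satisfies every atom and bond constraint.
(B) has a methoxy ether (-OCH3) but the bridging atom is O, not S.
(C) has a methoxy ether (-OCH3) but the bridging atom is O, not S.
(D) has a thiol (-SH) but the sulfur has H1, not H0 bridging two carbons.
So the answer is (A).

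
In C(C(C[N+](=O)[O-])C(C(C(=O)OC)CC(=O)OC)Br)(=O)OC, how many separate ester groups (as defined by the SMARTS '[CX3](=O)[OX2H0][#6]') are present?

3

[CX3](=O)[OX2H0][#6] is the SMARTS for an ester: a carbonyl carbon bonded to an oxygen that is itself bonded to carbon (no H on that O).
The molecule carries 3 separate instances of a methyl-ester group (-C(=O)OCH3) meeting every constraint; each maps to a distinct set of atoms, giving 3 matches.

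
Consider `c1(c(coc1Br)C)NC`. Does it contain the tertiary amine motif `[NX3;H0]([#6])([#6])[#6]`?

The pattern [NX3;H0]([#6])([#6])[#6] describes a trivalent nitrogen with no H, bonded to three carbons — a tertiary amine.
The closest candidate here is an N-methylamino group (-NHCH3), but the nitrogen still has one H (H1), not H0. No other fragment satisfies the full query, so there is no match.

No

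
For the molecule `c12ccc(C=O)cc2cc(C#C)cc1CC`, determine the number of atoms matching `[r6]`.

10

The query [r6] means: r6 matches atoms in a six-membered ring.
Check the 16 heavy atoms by environment: 10× c (aromatic, in 6-ring) → match; 5× C (acyclic) → no; 1× O (acyclic) → no.
That gives 10 matching atoms.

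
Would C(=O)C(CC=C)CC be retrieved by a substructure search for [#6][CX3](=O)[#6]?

No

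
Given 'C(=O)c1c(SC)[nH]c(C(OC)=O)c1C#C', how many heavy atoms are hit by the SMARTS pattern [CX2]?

The query [CX2] means: C with X2: aliphatic carbon with exactly 2 total connections.
Check the 15 heavy atoms by environment: 1× n (aromatic, X3) → no; 4× c (aromatic, X3) → no; 2× C (X3) → no; 2× O (X1) → no; 1× O (X2) → no; 2× C (X4) → no; 1× S (X2) → no; 2× C (X2) → match.
That gives 2 matching atoms.

2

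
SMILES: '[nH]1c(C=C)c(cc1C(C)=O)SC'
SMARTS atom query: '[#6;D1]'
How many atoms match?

The query [#6;D1] means: carbon bonded to exactly one heavy atom.
Check the 12 heavy atoms by environment: 1× n (aromatic, D2) → no; 3× c (aromatic, D3) → no; 1× c (aromatic, D2) → no; 1× C (D3) → no; 1× O (D1) → no; 3× C (D1) → match; 1× C (D2) → no; 1× S (D2) → no.
That gives 3 matching atoms.

3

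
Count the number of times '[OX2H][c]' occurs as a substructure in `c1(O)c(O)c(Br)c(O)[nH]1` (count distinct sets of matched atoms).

3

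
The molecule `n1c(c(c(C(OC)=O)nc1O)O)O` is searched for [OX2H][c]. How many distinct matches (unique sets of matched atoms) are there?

3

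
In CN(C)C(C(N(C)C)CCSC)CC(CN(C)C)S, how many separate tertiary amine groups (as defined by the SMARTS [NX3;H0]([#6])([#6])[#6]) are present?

[NX3;H0]([#6])([#6])[#6] is the SMARTS for a tertiary amine: a trivalent nitrogen with no H, bonded to three carbons.
The molecule carries 3 separate instances of a dimethylamino group (-N(CH3)2) meeting every constraint; each maps to a distinct set of atoms, giving 3 matches.

3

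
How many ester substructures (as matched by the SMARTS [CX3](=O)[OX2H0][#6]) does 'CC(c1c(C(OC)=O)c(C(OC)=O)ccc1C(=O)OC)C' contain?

[CX3](=O)[OX2H0][#6] is the SMARTS for an ester: a carbonyl carbon bonded to an oxygen that is itself bonded to carbon (no H on that O).
The molecule carries 3 separate instances of a methyl-ester group (-C(=O)OCH3) meeting every constraint; each maps to a distinct set of atoms, giving 3 matches.

3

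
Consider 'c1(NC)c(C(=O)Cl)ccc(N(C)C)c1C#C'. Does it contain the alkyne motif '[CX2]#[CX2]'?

Yes

The pattern [CX2]#[CX2] describes a carbon-carbon triple bond — an alkyne.
The molecule carries an ethynyl group (-C#CH), whose atoms satisfy every constraint of the query, so the pattern matches.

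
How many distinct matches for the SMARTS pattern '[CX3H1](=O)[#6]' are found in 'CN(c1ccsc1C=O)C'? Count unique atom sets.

[CX3H1](=O)[#6] is the SMARTS for an aldehyde: an sp2 carbon with one H, double-bonded to O and single-bonded to carbon.
Exactly one fragment in the molecule meets all constraints, giving 1 match.

1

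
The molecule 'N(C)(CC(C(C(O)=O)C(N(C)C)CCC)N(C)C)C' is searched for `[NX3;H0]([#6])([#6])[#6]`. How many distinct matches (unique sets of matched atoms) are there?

3

[NX3;H0]([#6])([#6])[#6] is the SMARTS for a tertiary amine: a trivalent nitrogen with no H, bonded to three carbons.
The molecule carries 3 separate instances of a dimethylamino group (-N(CH3)2) meeting every constraint; each maps to a distinct set of atoms, giving 3 matches.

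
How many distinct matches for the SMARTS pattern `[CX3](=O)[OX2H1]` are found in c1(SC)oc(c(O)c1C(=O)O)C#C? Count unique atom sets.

[CX3](=O)[OX2H1] is the SMARTS for a carboxylic acid: an sp2 carbon double-bonded to O and single-bonded to an -OH oxygen.
Exactly one fragment in the molecule meets all constraints, giving 1 match.

1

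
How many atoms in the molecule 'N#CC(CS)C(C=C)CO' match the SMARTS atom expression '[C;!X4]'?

3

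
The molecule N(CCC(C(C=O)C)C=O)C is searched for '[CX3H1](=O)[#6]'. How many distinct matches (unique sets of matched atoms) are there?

[CX3H1](=O)[#6] is the SMARTS for an aldehyde: an sp2 carbon with one H, double-bonded to O and single-bonded to carbon.
The molecule carries 2 separate instances of an aldehyde (-CHO) meeting every constraint; each maps to a distinct set of atoms, giving 2 matches.

2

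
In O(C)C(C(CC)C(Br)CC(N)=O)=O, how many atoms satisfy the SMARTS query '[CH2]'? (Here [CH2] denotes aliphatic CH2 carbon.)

The query [CH2] means: aliphatic carbon with exactly two hydrogens.
Check the 13 heavy atoms by environment: 2× C (H2) → match; 2× C (H1) → no; 2× C (H0) → no; 3× O (H0) → no; 2× C (H3) → no; 1× N (H2) → no; 1× Br (H0) → no.
That gives 2 matching atoms.

2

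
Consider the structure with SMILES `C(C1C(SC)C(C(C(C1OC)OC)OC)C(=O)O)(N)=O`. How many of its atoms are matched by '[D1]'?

The query [D1] means: atom with exactly one heavy-atom neighbour (degree 1).
Check the 20 heavy atoms by environment: 8× C (D3) → no; 3× O (D2) → no; 4× C (D1) → match; 1× S (D2) → no; 3× O (D1) → match; 1× N (D1) → match.
Summing the matching environments: 4 + 3 + 1 = 8 matching atoms.

8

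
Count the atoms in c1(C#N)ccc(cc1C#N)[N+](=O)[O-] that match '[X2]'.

The query [X2] means: any atom with exactly two total connections (bonds + H).
Check the 13 heavy atoms by environment: 6× c (aromatic, X3) → no; 1× N (charge +1, X3) → no; 1× O (charge -1, X1) → no; 1× O (X1) → no; 2× C (X2) → match; 2× N (X1) → no.
That gives 2 matching atoms.

2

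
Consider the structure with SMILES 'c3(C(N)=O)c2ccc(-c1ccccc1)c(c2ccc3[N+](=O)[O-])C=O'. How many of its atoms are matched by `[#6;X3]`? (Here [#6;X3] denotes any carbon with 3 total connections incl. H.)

The query [#6;X3] means: any carbon (aromatic or not) with three total connections.
Check the 24 heavy atoms by environment: 16× c (aromatic, X3) → match; 2× C (X3) → match; 3× O (X1) → no; 1× N (X3) → no; 1× N (charge +1, X3) → no; 1× O (charge -1, X1) → no.
Summing the matching environments: 16 + 2 = 18 matching atoms.

18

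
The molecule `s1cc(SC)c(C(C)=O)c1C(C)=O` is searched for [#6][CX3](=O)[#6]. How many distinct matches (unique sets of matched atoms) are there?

2

[#6][CX3](=O)[#6] is the SMARTS for a ketone: a carbonyl carbon (no H) flanked by two carbons.
The molecule carries 2 separate instances of an acetyl/ketone group (-C(=O)CH3) meeting every constraint; each maps to a distinct set of atoms, giving 2 matches.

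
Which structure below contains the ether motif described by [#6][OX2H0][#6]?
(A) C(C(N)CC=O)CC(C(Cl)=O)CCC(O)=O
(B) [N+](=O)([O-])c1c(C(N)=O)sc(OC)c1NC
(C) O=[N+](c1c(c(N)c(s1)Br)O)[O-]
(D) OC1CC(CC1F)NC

B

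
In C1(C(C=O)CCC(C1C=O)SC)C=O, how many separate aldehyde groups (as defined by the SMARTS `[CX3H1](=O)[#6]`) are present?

3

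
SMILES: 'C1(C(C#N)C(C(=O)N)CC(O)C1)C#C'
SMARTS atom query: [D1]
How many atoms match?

5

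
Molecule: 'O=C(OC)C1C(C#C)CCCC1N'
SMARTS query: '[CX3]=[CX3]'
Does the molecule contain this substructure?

No

The pattern [CX3]=[CX3] describes a non-aromatic C=C double bond between two sp2 carbons — an alkene.
The closest candidate here is an ethynyl group (-C#CH), but the C-C bond is a triple bond, not a double bond. No other fragment satisfies the full query, so there is no match.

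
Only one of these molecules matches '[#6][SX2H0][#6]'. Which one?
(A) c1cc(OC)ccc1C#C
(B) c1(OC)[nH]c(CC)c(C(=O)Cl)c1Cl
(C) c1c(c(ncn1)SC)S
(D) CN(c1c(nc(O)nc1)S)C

[#6][SX2H0][#6] describes an aliphatic sulfur bridging two carbons with no H on the sulfur (a thioether).
(A) has a methoxy ether (-OCH3) but the bridging atom is O, not S.
(B) has a methoxy ether (-OCH3) but the bridging atom is O, not S.
(C) contains a methylthio ether (-SCH3), which satisfies every atom and bond constraint.
(D) has a thiol (-SH) but the sulfur has H1, not H0 bridging two carbons.
So the answer is (C).

C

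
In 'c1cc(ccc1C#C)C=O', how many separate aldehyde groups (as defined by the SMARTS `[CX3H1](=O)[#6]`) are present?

1

[CX3H1](=O)[#6] is the SMARTS for an aldehyde: an sp2 carbon with one H, double-bonded to O and single-bonded to carbon.
Exactly one fragment in the molecule meets all constraints, giving 1 match.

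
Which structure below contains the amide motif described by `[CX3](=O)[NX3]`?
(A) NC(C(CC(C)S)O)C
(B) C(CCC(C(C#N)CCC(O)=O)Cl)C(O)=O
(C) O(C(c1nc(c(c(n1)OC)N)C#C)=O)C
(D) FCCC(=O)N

D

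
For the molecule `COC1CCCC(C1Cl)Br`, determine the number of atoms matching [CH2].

3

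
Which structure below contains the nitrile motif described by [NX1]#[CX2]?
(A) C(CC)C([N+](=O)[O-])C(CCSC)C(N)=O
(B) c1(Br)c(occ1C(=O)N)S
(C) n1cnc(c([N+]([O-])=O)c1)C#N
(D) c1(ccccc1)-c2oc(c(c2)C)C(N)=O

[NX1]#[CX2] describes a nitrogen triple-bonded to a two-connected carbon (a nitrile).
(A) has a primary amide (-C(=O)NH2) but the nitrogen is NX3, not NX1.
(B) has a primary amide (-C(=O)NH2) but the nitrogen is NX3, not NX1.
(C) contains a nitrile (-C#N), which satisfies every atom and bond constraint.
(D) has a primary amide (-C(=O)NH2) but the nitrogen is NX3, not NX1.
So the answer is (C).

C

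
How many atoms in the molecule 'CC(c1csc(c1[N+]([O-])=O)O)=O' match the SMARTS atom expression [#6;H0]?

4

The query [#6;H0] means: any carbon with no attached hydrogen.
Check the 12 heavy atoms by environment: 1× s (aromatic, H0) → no; 3× c (aromatic, H0) → match; 1× c (aromatic, H1) → no; 1× O (H1) → no; 1× N (charge +1, H0) → no; 1× O (charge -1, H0) → no; 2× O (H0) → no; 1× C (H0) → match; 1× C (H3) → no.
Summing the matching environments: 3 + 1 = 4 matching atoms.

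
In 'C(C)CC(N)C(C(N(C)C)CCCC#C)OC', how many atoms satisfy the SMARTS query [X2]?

Check the 17 heavy atoms by environment: 12× C (X4) → no; 1× O (X2) → match; 2× N (X3) → no; 2× C (X2) → match.
Summing the matching environments: 1 + 2 = 3 matching atoms.

3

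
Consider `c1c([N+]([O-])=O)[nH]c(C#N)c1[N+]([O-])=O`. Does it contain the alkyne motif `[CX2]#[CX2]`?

The pattern [CX2]#[CX2] describes a carbon-carbon triple bond — an alkyne.
The closest candidate here is a nitrile (-C#N), but the triple bond is C#N, not C#C. No other fragment satisfies the full query, so there is no match.

No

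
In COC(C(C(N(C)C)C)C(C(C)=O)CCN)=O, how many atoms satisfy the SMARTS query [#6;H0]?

Check the 17 heavy atoms by environment: 5× C (H3) → no; 3× C (H1) → no; 2× C (H2) → no; 1× N (H0) → no; 1× N (H2) → no; 2× C (H0) → match; 3× O (H0) → no.
That gives 2 matching atoms.

2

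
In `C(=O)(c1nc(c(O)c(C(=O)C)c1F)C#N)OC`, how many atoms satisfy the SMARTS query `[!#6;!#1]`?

7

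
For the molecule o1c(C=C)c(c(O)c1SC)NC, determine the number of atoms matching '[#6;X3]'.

6

The query [#6;X3] means: any carbon (aromatic or not) with three total connections.
Check the 12 heavy atoms by environment: 1× o (aromatic, X2) → no; 4× c (aromatic, X3) → match; 2× C (X3) → match; 1× S (X2) → no; 2× C (X4) → no; 1× N (X3) → no; 1× O (X2) → no.
Summing the matching environments: 4 + 2 = 6 matching atoms.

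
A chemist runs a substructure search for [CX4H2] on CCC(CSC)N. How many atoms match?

The query [CX4H2] means: sp3 carbon (X4) with exactly two hydrogens.
Check the 7 heavy atoms by environment: 2× C (H2, X4) → match; 1× C (H1, X4) → no; 1× N (H2, X3) → no; 1× S (H0, X2) → no; 2× C (H3, X4) → no.
That gives 2 matching atoms.

2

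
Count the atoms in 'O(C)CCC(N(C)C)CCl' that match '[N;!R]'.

Check the 10 heavy atoms by environment: 7× C (acyclic) → no; 1× O (acyclic) → no; 1× N (acyclic) → match; 1× Cl (acyclic) → no.
That gives 1 matching atom.

1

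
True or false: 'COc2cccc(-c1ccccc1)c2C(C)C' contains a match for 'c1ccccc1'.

True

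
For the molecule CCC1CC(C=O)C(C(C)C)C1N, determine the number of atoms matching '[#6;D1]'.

The query [#6;D1] means: carbon bonded to exactly one heavy atom.
Check the 13 heavy atoms by environment: 5× C (D3) → no; 3× C (D2) → no; 1× O (D1) → no; 1× N (D1) → no; 3× C (D1) → match.
That gives 3 matching atoms.

3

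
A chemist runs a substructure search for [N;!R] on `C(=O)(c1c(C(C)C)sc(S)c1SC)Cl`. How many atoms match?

0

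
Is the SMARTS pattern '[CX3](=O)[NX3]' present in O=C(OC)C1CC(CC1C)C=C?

No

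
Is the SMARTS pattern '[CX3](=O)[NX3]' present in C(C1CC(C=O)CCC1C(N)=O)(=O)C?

The pattern [CX3](=O)[NX3] describes a carbonyl carbon bonded to a trivalent nitrogen — an amide.
The molecule carries a primary amide (-C(=O)NH2), whose atoms satisfy every constraint of the query, so the pattern matches.

Yes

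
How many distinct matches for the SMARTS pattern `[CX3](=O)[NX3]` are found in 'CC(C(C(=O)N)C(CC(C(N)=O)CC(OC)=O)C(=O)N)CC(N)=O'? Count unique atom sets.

[CX3](=O)[NX3] is the SMARTS for an amide: a carbonyl carbon bonded to a trivalent nitrogen.
The molecule carries 4 separate instances of a primary amide (-C(=O)NH2) meeting every constraint; each maps to a distinct set of atoms, giving 4 matches.

4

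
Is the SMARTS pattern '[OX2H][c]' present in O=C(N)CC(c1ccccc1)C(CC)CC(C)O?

The pattern [OX2H][c] describes a hydroxyl oxygen attached to an aromatic carbon — a phenol.
The closest candidate here is a hydroxyl group (-OH), but the -OH is on an aliphatic carbon, not an aromatic c. No other fragment satisfies the full query, so there is no match.

No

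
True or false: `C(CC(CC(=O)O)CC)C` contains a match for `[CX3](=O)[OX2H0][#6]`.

The pattern [CX3](=O)[OX2H0][#6] describes a carbonyl carbon bonded to an oxygen that is itself bonded to carbon (no H on that O) — an ester.
The closest candidate here is a carboxylic acid group (-C(=O)OH), but the singly-bonded O carries H (OX2H1, not H0). No other fragment satisfies the full query, so there is no match.

False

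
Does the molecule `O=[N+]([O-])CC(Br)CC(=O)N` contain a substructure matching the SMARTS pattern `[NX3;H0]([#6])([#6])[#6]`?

No

The pattern [NX3;H0]([#6])([#6])[#6] describes a trivalent nitrogen with no H, bonded to three carbons — a tertiary amine.
The closest candidate here is a primary amide (-C(=O)NH2), but the amide nitrogen has H2 and only one carbon neighbour. No other fragment satisfies the full query, so there is no match.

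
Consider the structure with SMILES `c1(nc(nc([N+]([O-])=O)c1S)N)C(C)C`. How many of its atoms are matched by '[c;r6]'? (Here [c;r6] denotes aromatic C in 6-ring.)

4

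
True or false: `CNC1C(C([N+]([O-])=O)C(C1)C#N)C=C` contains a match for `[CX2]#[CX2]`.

False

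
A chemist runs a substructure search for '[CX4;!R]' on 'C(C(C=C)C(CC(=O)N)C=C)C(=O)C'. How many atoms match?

5

The query [CX4;!R] means: aliphatic carbon with four total connections, not in a ring.
Check the 14 heavy atoms by environment: 5× C (X4, acyclic) → match; 6× C (X3, acyclic) → no; 2× O (X1, acyclic) → no; 1× N (X3, acyclic) → no.
That gives 5 matching atoms.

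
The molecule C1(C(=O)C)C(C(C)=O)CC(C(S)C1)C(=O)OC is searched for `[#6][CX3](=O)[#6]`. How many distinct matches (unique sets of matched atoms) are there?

[#6][CX3](=O)[#6] is the SMARTS for a ketone: a carbonyl carbon (no H) flanked by two carbons.
The molecule carries 2 separate instances of an acetyl/ketone group (-C(=O)CH3) meeting every constraint; each maps to a distinct set of atoms, giving 2 matches.

2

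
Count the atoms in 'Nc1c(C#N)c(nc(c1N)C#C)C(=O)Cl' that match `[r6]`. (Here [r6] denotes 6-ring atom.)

6

The query [r6] means: r6 matches atoms in a six-membered ring.
Check the 15 heavy atoms by environment: 1× n (aromatic, in 6-ring) → match; 5× c (aromatic, in 6-ring) → match; 4× C (acyclic) → no; 1× O (acyclic) → no; 1× Cl (acyclic) → no; 3× N (acyclic) → no.
Summing the matching environments: 1 + 5 = 6 matching atoms.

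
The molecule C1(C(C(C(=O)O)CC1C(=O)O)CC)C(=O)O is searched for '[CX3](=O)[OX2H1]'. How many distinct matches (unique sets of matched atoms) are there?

3

[CX3](=O)[OX2H1] is the SMARTS for a carboxylic acid: an sp2 carbon double-bonded to O and single-bonded to an -OH oxygen.
The molecule carries 3 separate instances of a carboxylic acid group (-C(=O)OH) meeting every constraint; each maps to a distinct set of atoms, giving 3 matches.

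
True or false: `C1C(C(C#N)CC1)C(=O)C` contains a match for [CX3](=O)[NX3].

False

The pattern [CX3](=O)[NX3] describes a carbonyl carbon bonded to a trivalent nitrogen — an amide.
The closest candidate here is a nitrile (-C#N), but the nitrile N is NX1 (triple-bonded), not NX3. No other fragment satisfies the full query, so there is no match.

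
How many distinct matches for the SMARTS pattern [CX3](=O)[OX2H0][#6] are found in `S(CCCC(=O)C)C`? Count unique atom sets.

[CX3](=O)[OX2H0][#6] is the SMARTS for an ester: a carbonyl carbon bonded to an oxygen that is itself bonded to carbon (no H on that O).
No fragment in the molecule satisfies every constraint, giving 0 matches.

0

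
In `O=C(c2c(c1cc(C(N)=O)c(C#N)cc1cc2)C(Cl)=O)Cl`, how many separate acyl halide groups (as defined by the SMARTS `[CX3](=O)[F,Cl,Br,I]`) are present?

2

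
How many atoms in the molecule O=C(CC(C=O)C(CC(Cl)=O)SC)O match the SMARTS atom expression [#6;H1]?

The query [#6;H1] means: any carbon bearing exactly one hydrogen.
Check the 14 heavy atoms by environment: 2× C (H2) → no; 3× C (H1) → match; 2× C (H0) → no; 3× O (H0) → no; 1× Cl (H0) → no; 1× S (H0) → no; 1× C (H3) → no; 1× O (H1) → no.
That gives 3 matching atoms.

3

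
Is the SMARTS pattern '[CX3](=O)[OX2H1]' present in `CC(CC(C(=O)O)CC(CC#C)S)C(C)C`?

Yes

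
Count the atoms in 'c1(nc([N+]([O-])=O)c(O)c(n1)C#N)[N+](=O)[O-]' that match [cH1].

The query [cH1] means: aromatic carbon bearing exactly one hydrogen.
Check the 15 heavy atoms by environment: 2× n (aromatic, H0) → no; 4× c (aromatic, H0) → no; 2× N (charge +1, H0) → no; 2× O (charge -1, H0) → no; 2× O (H0) → no; 1× O (H1) → no; 1× C (H0) → no; 1× N (H0) → no.
No environment satisfies the query, so 0 matching atoms.

0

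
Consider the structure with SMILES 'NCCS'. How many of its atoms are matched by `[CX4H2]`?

The query [CX4H2] means: sp3 carbon (X4) with exactly two hydrogens.
Check the 4 heavy atoms by environment: 2× C (H2, X4) → match; 1× N (H2, X3) → no; 1× S (H1, X2) → no.
That gives 2 matching atoms.

2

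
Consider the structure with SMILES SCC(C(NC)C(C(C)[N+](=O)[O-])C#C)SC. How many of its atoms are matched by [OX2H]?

0

The query [OX2H] means: aliphatic oxygen with two connections, one of which is H — an -OH oxygen.
Check the 16 heavy atoms by environment: 1× C (H2, X4) → no; 4× C (H1, X4) → no; 3× C (H3, X4) → no; 1× S (H0, X2) → no; 1× N (H1, X3) → no; 1× C (H0, X2) → no; 1× C (H1, X2) → no; 1× N (charge +1, H0, X3) → no; 1× O (charge -1, H0, X1) → no; 1× O (H0, X1) → no; 1× S (H1, X2) → no.
No environment satisfies the query, so 0 matching atoms.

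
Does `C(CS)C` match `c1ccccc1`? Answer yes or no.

No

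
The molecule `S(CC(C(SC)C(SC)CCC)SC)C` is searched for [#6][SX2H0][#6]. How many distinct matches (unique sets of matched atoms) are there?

4

[#6][SX2H0][#6] is the SMARTS for a thioether: an aliphatic sulfur bridging two carbons with no H on the sulfur.
The molecule carries 4 separate instances of a methylthio ether (-SCH3) meeting every constraint; each maps to a distinct set of atoms, giving 4 matches.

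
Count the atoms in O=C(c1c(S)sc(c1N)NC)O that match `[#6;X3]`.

5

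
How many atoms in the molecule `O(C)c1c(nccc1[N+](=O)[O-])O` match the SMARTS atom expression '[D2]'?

4

Check the 12 heavy atoms by environment: 1× n (aromatic, D2) → match; 2× c (aromatic, D2) → match; 3× c (aromatic, D3) → no; 1× O (D2) → match; 1× C (D1) → no; 2× O (D1) → no; 1× N (charge +1, D3) → no; 1× O (charge -1, D1) → no.
Summing the matching environments: 1 + 2 + 1 = 4 matching atoms.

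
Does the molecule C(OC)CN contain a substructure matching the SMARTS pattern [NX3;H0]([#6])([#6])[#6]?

No

The pattern [NX3;H0]([#6])([#6])[#6] describes a trivalent nitrogen with no H, bonded to three carbons — a tertiary amine.
The closest candidate here is a primary amino group (-NH2), but the nitrogen has H2, not H0 with three carbons. No other fragment satisfies the full query, so there is no match.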